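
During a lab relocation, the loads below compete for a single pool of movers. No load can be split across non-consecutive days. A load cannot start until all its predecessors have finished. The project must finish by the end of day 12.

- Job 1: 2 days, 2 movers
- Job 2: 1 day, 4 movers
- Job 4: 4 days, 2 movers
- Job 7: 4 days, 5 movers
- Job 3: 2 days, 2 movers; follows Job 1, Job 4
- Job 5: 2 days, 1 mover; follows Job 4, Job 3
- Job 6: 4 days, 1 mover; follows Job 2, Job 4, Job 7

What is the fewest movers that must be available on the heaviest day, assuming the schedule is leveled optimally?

6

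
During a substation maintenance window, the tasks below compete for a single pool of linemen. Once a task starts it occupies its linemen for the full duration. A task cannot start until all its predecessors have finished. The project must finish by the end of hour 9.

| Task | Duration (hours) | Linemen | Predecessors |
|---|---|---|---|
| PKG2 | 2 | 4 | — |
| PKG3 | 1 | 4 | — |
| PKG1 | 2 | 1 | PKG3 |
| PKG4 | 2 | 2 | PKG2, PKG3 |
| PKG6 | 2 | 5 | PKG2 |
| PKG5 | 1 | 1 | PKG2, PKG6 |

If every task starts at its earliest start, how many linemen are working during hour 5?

At early start, hour 5 has: PKG5.
Demand: 1 = 1.

1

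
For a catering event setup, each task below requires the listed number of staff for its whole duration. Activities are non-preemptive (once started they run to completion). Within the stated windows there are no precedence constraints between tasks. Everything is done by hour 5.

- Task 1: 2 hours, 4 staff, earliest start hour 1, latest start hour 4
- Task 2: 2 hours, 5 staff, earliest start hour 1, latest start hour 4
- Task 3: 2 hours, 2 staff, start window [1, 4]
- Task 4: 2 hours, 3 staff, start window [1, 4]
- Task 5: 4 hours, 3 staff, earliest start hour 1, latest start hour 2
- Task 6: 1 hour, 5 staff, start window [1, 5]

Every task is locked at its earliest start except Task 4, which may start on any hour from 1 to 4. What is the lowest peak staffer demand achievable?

19

Task 4@1: h1:22  h2:17  h3:3  h4:3  h5:0 → peak 22
Task 4@2: h1:19  h2:17  h3:6  h4:3  h5:0 → peak 19
Task 4@3: h1:19  h2:14  h3:6  h4:6  h5:0 → peak 19
Task 4@4: h1:19  h2:14  h3:3  h4:6  h5:3 → peak 19
Best is Task 4@2, peak 19.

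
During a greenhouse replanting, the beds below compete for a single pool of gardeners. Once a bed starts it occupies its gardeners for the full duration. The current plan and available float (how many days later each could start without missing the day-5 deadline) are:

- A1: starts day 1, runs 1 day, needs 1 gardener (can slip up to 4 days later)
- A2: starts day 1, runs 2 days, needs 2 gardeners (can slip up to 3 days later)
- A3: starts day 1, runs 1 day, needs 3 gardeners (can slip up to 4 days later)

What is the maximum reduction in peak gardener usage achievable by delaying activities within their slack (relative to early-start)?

3

Early-start peak: d1:6  d2:2  d3:0  d4:0  d5:0 ⇒ 6.
Leveled (A1@1, A2@1, A3@3): d1:3  d2:2  d3:3  d4:0  d5:0 ⇒ 3.
Reduction 6 − 3 = 3.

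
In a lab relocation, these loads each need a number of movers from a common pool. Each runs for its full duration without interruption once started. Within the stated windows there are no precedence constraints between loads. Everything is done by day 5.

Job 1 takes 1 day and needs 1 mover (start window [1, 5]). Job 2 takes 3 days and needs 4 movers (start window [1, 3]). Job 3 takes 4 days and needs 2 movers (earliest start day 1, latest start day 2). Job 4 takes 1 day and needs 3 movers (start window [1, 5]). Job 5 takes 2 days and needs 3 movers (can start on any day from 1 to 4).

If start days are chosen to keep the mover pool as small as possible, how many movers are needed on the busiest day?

Early-start (Job 1@1, Job 2@1, Job 3@1, Job 4@1, Job 5@1) gives peak 13: d1:13  d2:9  d3:6  d4:2  d5:0.
Shift Job 1→2, Job 2→3, Job 3→2.
Schedule Job 1@2, Job 2@3, Job 3@2, Job 4@1, Job 5@1: d1:6  d2:6  d3:6  d4:6  d5:6 — peak 6.
Total mover-days = 30 over 5 days ⇒ peak ≥ ⌈30/5⌉ = 6, so 6 is optimal.

6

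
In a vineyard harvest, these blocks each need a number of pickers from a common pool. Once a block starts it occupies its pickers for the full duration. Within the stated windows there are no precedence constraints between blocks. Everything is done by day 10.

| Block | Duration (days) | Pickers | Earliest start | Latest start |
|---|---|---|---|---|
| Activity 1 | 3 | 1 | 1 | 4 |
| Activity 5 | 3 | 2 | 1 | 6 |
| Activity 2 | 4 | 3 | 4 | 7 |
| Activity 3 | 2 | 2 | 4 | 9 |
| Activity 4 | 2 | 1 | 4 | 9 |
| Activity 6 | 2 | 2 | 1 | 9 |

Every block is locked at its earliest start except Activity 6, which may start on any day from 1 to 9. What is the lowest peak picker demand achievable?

6

Activity 6@1: d1:5  d2:5  d3:3  d4:6  d5:6  d6:3  d7:3  d8:0  d9:0  d10:0 → peak 6
Activity 6@2: d1:3  d2:5  d3:5  d4:6  d5:6  d6:3  d7:3  d8:0  d9:0  d10:0 → peak 6
Activity 6@3: d1:3  d2:3  d3:5  d4:8  d5:6  d6:3  d7:3  d8:0  d9:0  d10:0 → peak 8
Activity 6@4: d1:3  d2:3  d3:3  d4:8  d5:8  d6:3  d7:3  d8:0  d9:0  d10:0 → peak 8
Activity 6@5: d1:3  d2:3  d3:3  d4:6  d5:8  d6:5  d7:3  d8:0  d9:0  d10:0 → peak 8
Activity 6@6: d1:3  d2:3  d3:3  d4:6  d5:6  d6:5  d7:5  d8:0  d9:0  d10:0 → peak 6
Activity 6@7: d1:3  d2:3  d3:3  d4:6  d5:6  d6:3  d7:5  d8:2  d9:0  d10:0 → peak 6
Activity 6@8: d1:3  d2:3  d3:3  d4:6  d5:6  d6:3  d7:3  d8:2  d9:2  d10:0 → peak 6
Activity 6@9: d1:3  d2:3  d3:3  d4:6  d5:6  d6:3  d7:3  d8:0  d9:2  d10:2 → peak 6
Best is Activity 6@1, peak 6.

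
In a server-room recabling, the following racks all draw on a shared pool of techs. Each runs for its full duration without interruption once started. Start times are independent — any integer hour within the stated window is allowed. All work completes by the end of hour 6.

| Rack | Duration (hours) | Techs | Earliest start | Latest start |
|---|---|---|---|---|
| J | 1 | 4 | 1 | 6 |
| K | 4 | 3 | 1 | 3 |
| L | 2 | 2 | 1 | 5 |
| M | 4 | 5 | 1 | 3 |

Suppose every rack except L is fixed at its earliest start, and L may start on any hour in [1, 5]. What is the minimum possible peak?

L@1: h1:14  h2:10  h3:8  h4:8  h5:0  h6:0 → peak 14
L@2: h1:12  h2:10  h3:10  h4:8  h5:0  h6:0 → peak 12
L@3: h1:12  h2:8  h3:10  h4:10  h5:0  h6:0 → peak 12
L@4: h1:12  h2:8  h3:8  h4:10  h5:2  h6:0 → peak 12
L@5: h1:12  h2:8  h3:8  h4:8  h5:2  h6:2 → peak 12
Best is L@2, peak 12.

12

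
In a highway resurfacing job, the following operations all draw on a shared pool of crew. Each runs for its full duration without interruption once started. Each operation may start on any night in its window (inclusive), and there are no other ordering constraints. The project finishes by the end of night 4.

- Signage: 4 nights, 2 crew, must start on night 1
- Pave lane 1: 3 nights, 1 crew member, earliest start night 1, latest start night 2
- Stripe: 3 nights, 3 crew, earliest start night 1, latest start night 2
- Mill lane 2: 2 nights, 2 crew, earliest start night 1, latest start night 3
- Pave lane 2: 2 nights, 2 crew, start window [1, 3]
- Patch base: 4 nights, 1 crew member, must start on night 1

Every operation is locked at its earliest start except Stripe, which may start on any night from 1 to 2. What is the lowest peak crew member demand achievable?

11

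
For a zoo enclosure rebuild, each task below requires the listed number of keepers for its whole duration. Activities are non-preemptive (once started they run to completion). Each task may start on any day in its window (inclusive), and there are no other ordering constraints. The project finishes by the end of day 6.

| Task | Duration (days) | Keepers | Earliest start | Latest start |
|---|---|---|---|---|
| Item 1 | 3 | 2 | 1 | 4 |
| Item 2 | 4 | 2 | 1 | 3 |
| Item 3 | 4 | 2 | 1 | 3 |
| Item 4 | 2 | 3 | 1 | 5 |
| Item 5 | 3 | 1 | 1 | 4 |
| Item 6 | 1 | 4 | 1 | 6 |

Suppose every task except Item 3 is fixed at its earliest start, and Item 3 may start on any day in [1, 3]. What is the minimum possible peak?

12

Item 3@1: d1:14  d2:10  d3:7  d4:4  d5:0  d6:0 → peak 14
Item 3@2: d1:12  d2:10  d3:7  d4:4  d5:2  d6:0 → peak 12
Item 3@3: d1:12  d2:8  d3:7  d4:4  d5:2  d6:2 → peak 12
Best is Item 3@2, peak 12.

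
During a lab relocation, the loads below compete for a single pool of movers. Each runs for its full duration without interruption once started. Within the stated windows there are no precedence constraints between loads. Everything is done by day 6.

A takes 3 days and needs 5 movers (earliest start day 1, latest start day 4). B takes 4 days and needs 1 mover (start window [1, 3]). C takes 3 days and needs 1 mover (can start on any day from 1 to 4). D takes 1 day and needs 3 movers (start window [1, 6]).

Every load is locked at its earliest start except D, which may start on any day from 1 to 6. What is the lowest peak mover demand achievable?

D@1: d1:10  d2:7  d3:7  d4:1  d5:0  d6:0 → peak 10
D@2: d1:7  d2:10  d3:7  d4:1  d5:0  d6:0 → peak 10
D@3: d1:7  d2:7  d3:10  d4:1  d5:0  d6:0 → peak 10
D@4: d1:7  d2:7  d3:7  d4:4  d5:0  d6:0 → peak 7
D@5: d1:7  d2:7  d3:7  d4:1  d5:3  d6:0 → peak 7
D@6: d1:7  d2:7  d3:7  d4:1  d5:0  d6:3 → peak 7
Best is D@4, peak 7.

7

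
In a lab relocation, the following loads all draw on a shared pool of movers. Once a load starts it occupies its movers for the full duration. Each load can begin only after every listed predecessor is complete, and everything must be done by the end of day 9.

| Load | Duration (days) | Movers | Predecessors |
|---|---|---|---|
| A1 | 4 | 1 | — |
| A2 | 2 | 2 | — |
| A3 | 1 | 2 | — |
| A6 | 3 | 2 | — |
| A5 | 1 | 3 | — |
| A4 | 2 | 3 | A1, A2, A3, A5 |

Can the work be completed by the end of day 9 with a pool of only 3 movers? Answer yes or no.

yes

Schedule A1@1, A2@1, A3@3, A6@4, A5@7, A4@8: d1:3  d2:3  d3:3  d4:3  d5:2  d6:2  d7:3  d8:3  d9:3 — peak 3 ≤ 3.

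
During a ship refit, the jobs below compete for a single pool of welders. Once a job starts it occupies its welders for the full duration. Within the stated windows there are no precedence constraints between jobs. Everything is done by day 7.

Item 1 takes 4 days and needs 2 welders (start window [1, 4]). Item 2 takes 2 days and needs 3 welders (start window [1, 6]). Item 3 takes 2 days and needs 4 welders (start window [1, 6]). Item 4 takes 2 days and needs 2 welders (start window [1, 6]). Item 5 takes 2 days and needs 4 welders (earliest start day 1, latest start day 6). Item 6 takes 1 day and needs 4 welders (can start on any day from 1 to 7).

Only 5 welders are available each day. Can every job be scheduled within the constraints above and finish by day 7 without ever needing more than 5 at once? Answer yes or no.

no

Total welder-days = 38; over 7 days the average is 38/7 > 5, so some day must exceed 5.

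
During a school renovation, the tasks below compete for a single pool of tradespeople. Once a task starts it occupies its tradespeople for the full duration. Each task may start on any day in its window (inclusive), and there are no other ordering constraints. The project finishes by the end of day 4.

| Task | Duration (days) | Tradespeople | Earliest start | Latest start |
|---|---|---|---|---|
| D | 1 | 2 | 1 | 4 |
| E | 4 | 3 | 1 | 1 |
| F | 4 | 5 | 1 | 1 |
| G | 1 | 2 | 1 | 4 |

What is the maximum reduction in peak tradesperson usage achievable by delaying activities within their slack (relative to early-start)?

Early-start peak: d1:12  d2:8  d3:8  d4:8 ⇒ 12.
Leveled (D@1, E@1, F@1, G@2): d1:10  d2:10  d3:8  d4:8 ⇒ 10.
Reduction 12 − 10 = 2.

2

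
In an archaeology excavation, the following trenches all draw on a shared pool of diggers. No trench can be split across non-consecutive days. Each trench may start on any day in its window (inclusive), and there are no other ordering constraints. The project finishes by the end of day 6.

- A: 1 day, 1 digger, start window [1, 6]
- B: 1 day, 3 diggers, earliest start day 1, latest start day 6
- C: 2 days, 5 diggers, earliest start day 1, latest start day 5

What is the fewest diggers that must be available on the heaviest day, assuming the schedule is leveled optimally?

5

Early-start (A@1, B@1, C@1) gives peak 9: d1:9  d2:5  d3:0  d4:0  d5:0  d6:0.
Shift C→2.
Schedule A@1, B@1, C@2: d1:4  d2:5  d3:5  d4:0  d5:0  d6:0 — peak 5.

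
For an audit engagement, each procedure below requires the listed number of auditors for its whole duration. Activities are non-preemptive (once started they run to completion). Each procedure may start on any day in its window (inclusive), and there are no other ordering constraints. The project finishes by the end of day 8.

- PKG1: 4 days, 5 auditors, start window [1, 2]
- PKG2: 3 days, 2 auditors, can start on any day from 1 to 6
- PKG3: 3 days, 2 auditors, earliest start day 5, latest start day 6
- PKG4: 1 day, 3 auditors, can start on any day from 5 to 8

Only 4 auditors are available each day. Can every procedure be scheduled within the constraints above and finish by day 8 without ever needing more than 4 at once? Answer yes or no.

no

Total auditor-days = 35; over 8 days the average is 35/8 > 4, so some day must exceed 4.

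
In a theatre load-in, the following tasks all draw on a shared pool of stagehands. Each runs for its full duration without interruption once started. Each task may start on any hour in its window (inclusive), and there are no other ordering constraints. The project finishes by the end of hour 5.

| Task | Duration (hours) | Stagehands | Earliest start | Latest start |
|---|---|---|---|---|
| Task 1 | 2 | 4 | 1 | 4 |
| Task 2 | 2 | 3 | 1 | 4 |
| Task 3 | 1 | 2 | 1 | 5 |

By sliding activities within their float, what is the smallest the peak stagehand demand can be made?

Early-start (Task 1@1, Task 2@1, Task 3@1) gives peak 9: h1:9  h2:7  h3:0  h4:0  h5:0.
Shift Task 2→3, Task 3→5.
Schedule Task 1@1, Task 2@3, Task 3@5: h1:4  h2:4  h3:3  h4:3  h5:2 — peak 4.
Total stagehand-hours = 16 over 5 hours ⇒ peak ≥ ⌈16/5⌉ = 4, so 4 is optimal.

4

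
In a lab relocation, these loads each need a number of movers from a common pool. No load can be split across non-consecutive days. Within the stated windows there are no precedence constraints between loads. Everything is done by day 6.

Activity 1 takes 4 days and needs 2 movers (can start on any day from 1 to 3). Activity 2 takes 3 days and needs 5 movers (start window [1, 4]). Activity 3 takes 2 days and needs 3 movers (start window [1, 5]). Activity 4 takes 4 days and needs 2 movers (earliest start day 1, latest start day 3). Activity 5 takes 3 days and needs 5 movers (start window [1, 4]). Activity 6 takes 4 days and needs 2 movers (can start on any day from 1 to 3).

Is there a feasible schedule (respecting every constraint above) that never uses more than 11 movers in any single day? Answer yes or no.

Schedule Activity 1@1, Activity 2@1, Activity 3@1, Activity 4@3, Activity 5@4, Activity 6@3: d1:10  d2:10  d3:11  d4:11  d5:9  d6:9 — peak 11 ≤ 11.

yes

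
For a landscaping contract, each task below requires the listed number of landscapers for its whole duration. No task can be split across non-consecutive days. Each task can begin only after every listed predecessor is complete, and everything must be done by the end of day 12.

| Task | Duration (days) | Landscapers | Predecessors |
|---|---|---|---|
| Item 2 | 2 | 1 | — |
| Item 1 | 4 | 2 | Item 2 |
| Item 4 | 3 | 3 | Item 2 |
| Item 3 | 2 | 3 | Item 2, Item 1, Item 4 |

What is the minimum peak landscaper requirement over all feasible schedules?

3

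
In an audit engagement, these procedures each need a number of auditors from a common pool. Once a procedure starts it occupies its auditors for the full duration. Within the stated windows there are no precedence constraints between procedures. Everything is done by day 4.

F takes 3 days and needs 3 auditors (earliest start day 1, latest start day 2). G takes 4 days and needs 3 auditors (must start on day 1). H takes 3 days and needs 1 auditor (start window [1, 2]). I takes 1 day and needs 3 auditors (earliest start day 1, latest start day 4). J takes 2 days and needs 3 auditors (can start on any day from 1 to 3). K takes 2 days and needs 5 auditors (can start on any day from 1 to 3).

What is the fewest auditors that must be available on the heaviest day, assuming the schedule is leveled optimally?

Early-start (F@1, G@1, H@1, I@1, J@1, K@1) gives peak 18: d1:18  d2:15  d3:7  d4:3.
Shift I→4, K→3.
Schedule F@1, G@1, H@1, I@4, J@1, K@3: d1:10  d2:10  d3:12  d4:11 — peak 12.

12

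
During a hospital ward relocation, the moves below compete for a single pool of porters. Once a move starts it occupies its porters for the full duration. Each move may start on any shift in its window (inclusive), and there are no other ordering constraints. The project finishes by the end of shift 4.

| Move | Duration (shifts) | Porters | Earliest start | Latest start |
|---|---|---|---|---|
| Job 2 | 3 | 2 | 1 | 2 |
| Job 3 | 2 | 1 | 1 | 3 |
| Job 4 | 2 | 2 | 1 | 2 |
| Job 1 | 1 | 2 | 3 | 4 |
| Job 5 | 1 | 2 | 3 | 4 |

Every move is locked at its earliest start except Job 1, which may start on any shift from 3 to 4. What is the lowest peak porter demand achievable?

5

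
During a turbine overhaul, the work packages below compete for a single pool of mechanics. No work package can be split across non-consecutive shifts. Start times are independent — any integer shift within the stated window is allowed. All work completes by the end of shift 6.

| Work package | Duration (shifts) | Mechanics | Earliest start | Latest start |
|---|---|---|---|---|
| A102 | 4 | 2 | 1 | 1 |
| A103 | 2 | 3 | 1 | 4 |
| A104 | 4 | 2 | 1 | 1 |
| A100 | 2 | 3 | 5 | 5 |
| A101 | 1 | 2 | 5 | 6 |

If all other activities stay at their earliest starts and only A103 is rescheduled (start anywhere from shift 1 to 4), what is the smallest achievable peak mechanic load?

A103@1: s1:7  s2:7  s3:4  s4:4  s5:5  s6:3 → peak 7
A103@2: s1:4  s2:7  s3:7  s4:4  s5:5  s6:3 → peak 7
A103@3: s1:4  s2:4  s3:7  s4:7  s5:5  s6:3 → peak 7
A103@4: s1:4  s2:4  s3:4  s4:7  s5:8  s6:3 → peak 8
Best is A103@1, peak 7.

7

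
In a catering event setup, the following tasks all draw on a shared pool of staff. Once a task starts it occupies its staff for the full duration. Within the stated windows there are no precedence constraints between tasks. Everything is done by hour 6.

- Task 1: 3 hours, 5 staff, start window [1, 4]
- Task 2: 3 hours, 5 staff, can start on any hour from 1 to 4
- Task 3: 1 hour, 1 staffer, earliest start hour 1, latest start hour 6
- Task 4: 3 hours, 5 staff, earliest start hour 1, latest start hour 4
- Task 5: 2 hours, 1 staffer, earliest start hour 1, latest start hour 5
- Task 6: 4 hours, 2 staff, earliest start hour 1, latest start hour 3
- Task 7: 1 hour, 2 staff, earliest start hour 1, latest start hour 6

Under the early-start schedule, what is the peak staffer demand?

21

Early-start schedule: Task 1@1, Task 2@1, Task 3@1, Task 4@1, Task 5@1, Task 6@1, Task 7@1.
Load per hour: hour 1: 21, hour 2: 18, hour 3: 17, hour 4: 2, hour 5: 0, hour 6: 0.
Peak is 21.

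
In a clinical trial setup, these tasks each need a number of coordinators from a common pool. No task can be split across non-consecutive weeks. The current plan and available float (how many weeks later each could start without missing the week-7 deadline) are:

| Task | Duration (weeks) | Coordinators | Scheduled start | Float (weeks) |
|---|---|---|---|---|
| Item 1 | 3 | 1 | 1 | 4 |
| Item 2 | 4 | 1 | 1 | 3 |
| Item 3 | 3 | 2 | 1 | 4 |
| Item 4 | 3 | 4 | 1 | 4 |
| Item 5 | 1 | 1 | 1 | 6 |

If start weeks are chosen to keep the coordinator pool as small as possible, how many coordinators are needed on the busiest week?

4

Early-start (Item 1@1, Item 2@1, Item 3@1, Item 4@1, Item 5@1) gives peak 9: w1:9  w2:8  w3:8  w4:1  w5:0  w6:0  w7:0.
Shift Item 4→5, Item 5→4.
Schedule Item 1@1, Item 2@1, Item 3@1, Item 4@5, Item 5@4: w1:4  w2:4  w3:4  w4:2  w5:4  w6:4  w7:4 — peak 4.
Total coordinator-weeks = 26 over 7 weeks ⇒ peak ≥ ⌈26/7⌉ = 4, so 4 is optimal.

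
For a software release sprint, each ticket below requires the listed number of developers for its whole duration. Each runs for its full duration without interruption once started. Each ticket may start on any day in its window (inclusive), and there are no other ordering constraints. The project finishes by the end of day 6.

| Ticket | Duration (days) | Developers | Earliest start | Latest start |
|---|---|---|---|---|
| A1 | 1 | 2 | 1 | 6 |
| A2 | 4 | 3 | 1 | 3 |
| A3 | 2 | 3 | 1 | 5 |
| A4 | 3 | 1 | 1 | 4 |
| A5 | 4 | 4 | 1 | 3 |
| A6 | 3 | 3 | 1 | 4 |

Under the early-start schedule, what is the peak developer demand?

16

Early-start schedule: A1@1, A2@1, A3@1, A4@1, A5@1, A6@1.
Load per day: day 1: 16, day 2: 14, day 3: 11, day 4: 7, day 5: 0, day 6: 0.
Peak is 16.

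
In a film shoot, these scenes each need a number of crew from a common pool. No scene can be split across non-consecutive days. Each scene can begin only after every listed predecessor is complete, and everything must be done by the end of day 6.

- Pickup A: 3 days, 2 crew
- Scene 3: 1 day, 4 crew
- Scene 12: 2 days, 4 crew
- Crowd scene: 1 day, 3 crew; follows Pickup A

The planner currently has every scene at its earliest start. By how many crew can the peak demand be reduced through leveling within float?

Early-start peak: d1:10  d2:6  d3:2  d4:3  d5:0  d6:0 ⇒ 10.
Leveled (Pickup A@1, Scene 3@1, Scene 12@2, Crowd scene@4): d1:6  d2:6  d3:6  d4:3  d5:0  d6:0 ⇒ 6.
Reduction 10 − 6 = 4.

4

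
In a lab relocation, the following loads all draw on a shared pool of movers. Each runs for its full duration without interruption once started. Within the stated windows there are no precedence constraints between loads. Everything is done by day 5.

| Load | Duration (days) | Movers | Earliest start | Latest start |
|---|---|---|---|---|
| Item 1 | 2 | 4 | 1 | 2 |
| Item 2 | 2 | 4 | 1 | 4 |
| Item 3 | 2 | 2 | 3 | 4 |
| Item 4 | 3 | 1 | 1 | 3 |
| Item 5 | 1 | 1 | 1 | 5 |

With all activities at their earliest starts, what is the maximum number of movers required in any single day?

10

Early-start schedule: Item 1@1, Item 2@1, Item 3@3, Item 4@1, Item 5@1.
Load per day: day 1: 10, day 2: 9, day 3: 3, day 4: 2, day 5: 0.
Peak is 10.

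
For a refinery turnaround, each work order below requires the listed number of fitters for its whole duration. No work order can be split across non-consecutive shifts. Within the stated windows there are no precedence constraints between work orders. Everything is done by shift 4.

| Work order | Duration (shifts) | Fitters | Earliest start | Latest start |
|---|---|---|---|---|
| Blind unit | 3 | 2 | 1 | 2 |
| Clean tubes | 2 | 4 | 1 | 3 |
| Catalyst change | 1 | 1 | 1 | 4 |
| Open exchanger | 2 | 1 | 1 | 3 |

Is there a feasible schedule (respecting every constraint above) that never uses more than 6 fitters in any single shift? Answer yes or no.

Schedule Blind unit@1, Clean tubes@1, Catalyst change@3, Open exchanger@3: s1:6  s2:6  s3:4  s4:1 — peak 6 ≤ 6.

yes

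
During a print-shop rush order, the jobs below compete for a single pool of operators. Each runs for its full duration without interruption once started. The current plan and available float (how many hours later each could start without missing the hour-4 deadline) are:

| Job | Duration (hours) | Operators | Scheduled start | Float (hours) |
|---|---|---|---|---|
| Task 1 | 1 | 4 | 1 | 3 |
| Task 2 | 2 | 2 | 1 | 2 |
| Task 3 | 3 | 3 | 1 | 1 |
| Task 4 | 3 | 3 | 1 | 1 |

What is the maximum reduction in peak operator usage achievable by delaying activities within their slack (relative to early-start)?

Early-start peak: h1:12  h2:8  h3:6  h4:0 ⇒ 12.
Leveled (Task 1@1, Task 2@1, Task 3@2, Task 4@2): h1:6  h2:8  h3:6  h4:6 ⇒ 8.
Reduction 12 − 8 = 4.

4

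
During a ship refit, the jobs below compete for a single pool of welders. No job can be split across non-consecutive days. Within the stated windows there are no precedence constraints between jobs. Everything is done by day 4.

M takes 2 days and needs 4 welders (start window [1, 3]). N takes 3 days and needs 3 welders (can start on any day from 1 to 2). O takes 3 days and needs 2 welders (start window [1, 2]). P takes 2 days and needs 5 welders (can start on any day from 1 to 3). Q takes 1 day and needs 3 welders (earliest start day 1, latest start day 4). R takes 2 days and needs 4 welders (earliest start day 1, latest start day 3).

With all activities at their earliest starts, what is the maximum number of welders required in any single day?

21

Early-start schedule: M@1, N@1, O@1, P@1, Q@1, R@1.
Load per day: day 1: 21, day 2: 18, day 3: 5, day 4: 0.
Peak is 21.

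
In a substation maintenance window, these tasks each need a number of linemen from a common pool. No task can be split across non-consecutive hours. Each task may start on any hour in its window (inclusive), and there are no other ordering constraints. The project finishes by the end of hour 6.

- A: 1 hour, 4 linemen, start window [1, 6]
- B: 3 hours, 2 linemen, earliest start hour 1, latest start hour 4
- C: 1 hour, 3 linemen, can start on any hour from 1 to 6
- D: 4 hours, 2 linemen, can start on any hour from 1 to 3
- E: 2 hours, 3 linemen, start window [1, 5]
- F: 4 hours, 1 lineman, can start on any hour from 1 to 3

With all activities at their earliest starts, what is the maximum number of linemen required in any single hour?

15

Early-start schedule: A@1, B@1, C@1, D@1, E@1, F@1.
Load per hour: hour 1: 15, hour 2: 8, hour 3: 5, hour 4: 3, hour 5: 0, hour 6: 0.
Peak is 15.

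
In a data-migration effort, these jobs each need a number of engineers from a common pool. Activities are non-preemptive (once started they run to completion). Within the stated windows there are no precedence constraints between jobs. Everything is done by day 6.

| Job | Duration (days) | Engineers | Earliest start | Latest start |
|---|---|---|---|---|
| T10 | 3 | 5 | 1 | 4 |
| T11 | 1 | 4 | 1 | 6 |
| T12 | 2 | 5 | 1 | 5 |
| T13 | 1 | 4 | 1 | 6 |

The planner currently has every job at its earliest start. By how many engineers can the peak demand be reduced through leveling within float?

10

Early-start peak: d1:18  d2:10  d3:5  d4:0  d5:0  d6:0 ⇒ 18.
Leveled (T10@1, T11@4, T12@5, T13@4): d1:5  d2:5  d3:5  d4:8  d5:5  d6:5 ⇒ 8.
Reduction 18 − 8 = 10.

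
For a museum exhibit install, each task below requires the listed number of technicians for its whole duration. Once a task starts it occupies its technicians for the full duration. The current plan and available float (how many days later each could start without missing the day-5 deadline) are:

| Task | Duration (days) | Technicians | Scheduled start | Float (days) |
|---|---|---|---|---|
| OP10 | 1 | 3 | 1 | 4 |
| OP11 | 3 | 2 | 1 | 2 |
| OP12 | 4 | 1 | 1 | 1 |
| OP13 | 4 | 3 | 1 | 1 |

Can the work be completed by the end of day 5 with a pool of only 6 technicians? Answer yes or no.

yes

Schedule OP10@1, OP11@1, OP12@1, OP13@2: d1:6  d2:6  d3:6  d4:4  d5:3 — peak 6 ≤ 6.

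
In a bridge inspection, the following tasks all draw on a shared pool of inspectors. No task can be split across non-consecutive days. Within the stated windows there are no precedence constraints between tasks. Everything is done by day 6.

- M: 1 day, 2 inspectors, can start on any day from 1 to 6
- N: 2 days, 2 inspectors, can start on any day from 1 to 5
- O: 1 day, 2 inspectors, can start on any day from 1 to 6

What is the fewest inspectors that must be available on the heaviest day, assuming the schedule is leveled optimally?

Early-start (M@1, N@1, O@1) gives peak 6: d1:6  d2:2  d3:0  d4:0  d5:0  d6:0.
Shift N→2, O→4.
Schedule M@1, N@2, O@4: d1:2  d2:2  d3:2  d4:2  d5:0  d6:0 — peak 2.
Total inspector-days = 8 over 6 days ⇒ peak ≥ ⌈8/6⌉ = 2, so 2 is optimal.

2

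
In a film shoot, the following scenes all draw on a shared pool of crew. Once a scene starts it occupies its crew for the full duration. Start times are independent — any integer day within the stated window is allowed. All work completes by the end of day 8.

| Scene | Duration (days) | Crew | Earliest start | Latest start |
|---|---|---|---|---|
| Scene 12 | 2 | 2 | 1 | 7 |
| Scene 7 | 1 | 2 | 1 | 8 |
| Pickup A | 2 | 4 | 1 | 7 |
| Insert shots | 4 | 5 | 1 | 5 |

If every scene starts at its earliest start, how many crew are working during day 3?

At early start, day 3 has: Insert shots.
Demand: 5 = 5.

5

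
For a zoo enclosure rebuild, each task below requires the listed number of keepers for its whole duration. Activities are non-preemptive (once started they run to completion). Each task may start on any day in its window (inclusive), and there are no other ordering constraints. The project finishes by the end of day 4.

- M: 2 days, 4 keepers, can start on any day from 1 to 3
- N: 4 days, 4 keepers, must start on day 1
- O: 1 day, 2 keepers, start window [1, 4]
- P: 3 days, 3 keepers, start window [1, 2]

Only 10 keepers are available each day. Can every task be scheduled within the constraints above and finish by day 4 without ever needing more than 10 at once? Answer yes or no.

The minimum achievable peak is 11; 10 < 11, so no feasible schedule stays within the cap.

no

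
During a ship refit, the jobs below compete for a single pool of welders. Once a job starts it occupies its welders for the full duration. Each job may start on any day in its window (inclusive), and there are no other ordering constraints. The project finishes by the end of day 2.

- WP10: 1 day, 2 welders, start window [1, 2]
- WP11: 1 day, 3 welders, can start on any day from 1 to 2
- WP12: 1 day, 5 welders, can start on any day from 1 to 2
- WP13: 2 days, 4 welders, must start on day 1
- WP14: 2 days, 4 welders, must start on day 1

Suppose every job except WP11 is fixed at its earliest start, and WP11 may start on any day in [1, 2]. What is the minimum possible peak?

WP11@1: d1:18  d2:8 → peak 18
WP11@2: d1:15  d2:11 → peak 15
Best is WP11@2, peak 15.

15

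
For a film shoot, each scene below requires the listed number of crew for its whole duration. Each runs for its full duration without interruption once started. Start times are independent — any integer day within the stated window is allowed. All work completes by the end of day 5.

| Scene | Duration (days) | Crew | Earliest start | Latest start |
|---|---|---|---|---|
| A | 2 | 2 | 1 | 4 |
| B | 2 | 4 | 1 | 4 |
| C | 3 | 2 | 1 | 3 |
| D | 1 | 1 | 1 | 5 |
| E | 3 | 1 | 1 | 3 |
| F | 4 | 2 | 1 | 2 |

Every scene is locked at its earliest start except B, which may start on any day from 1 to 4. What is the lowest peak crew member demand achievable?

8

B@1: d1:12  d2:11  d3:5  d4:2  d5:0 → peak 12
B@2: d1:8  d2:11  d3:9  d4:2  d5:0 → peak 11
B@3: d1:8  d2:7  d3:9  d4:6  d5:0 → peak 9
B@4: d1:8  d2:7  d3:5  d4:6  d5:4 → peak 8
Best is B@4, peak 8.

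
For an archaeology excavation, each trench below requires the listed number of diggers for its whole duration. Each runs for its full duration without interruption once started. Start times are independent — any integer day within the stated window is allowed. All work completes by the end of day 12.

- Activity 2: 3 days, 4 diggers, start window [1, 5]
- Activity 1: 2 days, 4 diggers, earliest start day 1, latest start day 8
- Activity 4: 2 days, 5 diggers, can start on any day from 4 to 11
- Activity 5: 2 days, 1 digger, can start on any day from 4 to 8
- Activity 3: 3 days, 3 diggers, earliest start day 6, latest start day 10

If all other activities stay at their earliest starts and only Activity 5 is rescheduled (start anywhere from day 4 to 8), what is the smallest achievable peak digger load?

Activity 5@4: d1:8  d2:8  d3:4  d4:6  d5:6  d6:3  d7:3  d8:3  d9:0  d10:0  d11:0  d12:0 → peak 8
Activity 5@5: d1:8  d2:8  d3:4  d4:5  d5:6  d6:4  d7:3  d8:3  d9:0  d10:0  d11:0  d12:0 → peak 8
Activity 5@6: d1:8  d2:8  d3:4  d4:5  d5:5  d6:4  d7:4  d8:3  d9:0  d10:0  d11:0  d12:0 → peak 8
Activity 5@7: d1:8  d2:8  d3:4  d4:5  d5:5  d6:3  d7:4  d8:4  d9:0  d10:0  d11:0  d12:0 → peak 8
Activity 5@8: d1:8  d2:8  d3:4  d4:5  d5:5  d6:3  d7:3  d8:4  d9:1  d10:0  d11:0  d12:0 → peak 8
Best is Activity 5@4, peak 8.

8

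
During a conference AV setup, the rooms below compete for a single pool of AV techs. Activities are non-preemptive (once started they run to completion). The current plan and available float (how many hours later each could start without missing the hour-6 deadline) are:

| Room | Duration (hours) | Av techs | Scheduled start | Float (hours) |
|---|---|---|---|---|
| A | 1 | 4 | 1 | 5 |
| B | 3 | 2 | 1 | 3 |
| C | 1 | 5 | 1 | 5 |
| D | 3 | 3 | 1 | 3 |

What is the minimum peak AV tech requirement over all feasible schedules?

5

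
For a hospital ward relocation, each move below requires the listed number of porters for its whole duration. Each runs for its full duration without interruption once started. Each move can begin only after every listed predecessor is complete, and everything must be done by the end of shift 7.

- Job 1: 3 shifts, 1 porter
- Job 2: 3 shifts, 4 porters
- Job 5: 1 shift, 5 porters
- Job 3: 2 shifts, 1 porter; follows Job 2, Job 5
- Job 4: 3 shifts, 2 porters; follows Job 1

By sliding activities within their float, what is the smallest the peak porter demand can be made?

5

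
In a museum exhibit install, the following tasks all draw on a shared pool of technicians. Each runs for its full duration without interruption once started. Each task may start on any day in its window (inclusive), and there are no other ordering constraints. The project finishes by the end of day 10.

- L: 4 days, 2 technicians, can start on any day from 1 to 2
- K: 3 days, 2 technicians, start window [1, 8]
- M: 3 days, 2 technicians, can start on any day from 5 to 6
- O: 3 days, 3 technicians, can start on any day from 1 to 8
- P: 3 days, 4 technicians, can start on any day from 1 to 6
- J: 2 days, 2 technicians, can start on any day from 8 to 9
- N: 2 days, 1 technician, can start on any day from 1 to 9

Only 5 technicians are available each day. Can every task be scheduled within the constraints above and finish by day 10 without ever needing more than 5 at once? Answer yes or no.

The minimum achievable peak is 6; 5 < 6, so no feasible schedule stays within the cap.

no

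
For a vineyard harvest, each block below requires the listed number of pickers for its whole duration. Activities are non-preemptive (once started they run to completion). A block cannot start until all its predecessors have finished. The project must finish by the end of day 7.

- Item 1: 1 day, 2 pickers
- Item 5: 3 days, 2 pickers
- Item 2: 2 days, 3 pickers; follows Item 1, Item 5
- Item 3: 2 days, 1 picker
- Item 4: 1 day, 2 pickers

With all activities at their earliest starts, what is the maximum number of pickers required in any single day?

Early-start schedule: Item 1@1, Item 5@1, Item 2@4, Item 3@1, Item 4@1.
Load per day: day 1: 7, day 2: 3, day 3: 2, day 4: 3, day 5: 3, day 6: 0, day 7: 0.
Peak is 7.

7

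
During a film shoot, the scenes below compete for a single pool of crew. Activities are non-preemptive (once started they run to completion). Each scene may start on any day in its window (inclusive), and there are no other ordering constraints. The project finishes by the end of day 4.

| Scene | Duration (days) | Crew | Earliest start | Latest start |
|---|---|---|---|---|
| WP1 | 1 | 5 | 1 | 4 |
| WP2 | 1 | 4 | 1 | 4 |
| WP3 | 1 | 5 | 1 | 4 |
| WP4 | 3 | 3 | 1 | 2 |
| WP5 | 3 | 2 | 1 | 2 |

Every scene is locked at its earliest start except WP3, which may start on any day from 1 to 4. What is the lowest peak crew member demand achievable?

WP3@1: d1:19  d2:5  d3:5  d4:0 → peak 19
WP3@2: d1:14  d2:10  d3:5  d4:0 → peak 14
WP3@3: d1:14  d2:5  d3:10  d4:0 → peak 14
WP3@4: d1:14  d2:5  d3:5  d4:5 → peak 14
Best is WP3@2, peak 14.

14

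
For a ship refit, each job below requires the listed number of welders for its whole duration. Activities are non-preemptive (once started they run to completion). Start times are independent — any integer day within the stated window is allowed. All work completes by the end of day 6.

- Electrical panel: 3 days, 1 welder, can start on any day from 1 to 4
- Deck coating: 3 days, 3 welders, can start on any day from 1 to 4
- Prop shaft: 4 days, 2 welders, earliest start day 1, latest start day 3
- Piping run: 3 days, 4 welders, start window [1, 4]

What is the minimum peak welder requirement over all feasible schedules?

6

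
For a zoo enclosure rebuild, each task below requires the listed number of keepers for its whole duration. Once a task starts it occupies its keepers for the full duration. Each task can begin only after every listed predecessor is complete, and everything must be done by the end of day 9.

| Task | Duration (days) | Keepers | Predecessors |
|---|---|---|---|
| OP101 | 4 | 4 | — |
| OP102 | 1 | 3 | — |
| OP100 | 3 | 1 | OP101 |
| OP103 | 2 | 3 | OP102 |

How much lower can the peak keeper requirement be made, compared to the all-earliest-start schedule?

3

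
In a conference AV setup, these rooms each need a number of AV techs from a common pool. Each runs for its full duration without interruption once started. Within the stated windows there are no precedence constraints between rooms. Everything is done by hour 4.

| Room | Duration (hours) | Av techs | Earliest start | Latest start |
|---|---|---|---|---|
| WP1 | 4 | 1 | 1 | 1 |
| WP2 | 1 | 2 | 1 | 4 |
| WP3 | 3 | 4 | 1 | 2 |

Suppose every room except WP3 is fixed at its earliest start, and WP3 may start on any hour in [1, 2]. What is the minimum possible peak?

WP3@1: h1:7  h2:5  h3:5  h4:1 → peak 7
WP3@2: h1:3  h2:5  h3:5  h4:5 → peak 5
Best is WP3@2, peak 5.

5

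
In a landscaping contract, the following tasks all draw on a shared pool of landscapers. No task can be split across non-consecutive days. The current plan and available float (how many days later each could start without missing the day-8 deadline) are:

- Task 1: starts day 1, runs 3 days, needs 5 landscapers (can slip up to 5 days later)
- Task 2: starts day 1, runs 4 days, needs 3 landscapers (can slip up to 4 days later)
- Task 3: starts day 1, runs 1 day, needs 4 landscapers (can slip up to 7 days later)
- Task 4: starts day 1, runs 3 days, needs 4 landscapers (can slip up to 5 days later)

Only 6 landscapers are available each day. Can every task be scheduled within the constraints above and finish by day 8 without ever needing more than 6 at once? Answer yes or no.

no

The minimum achievable peak is 7; 6 < 7, so no feasible schedule stays within the cap.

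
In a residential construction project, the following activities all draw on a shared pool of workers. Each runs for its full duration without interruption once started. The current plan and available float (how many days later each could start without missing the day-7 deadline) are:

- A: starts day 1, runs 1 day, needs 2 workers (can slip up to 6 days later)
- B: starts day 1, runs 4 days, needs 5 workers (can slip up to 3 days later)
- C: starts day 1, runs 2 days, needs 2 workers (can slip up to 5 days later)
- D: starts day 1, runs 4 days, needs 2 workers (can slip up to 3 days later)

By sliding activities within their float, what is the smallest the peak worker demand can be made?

7

Early-start (A@1, B@1, C@1, D@1) gives peak 11: d1:11  d2:9  d3:7  d4:7  d5:0  d6:0  d7:0.
Shift C→2, D→4.
Schedule A@1, B@1, C@2, D@4: d1:7  d2:7  d3:7  d4:7  d5:2  d6:2  d7:2 — peak 7.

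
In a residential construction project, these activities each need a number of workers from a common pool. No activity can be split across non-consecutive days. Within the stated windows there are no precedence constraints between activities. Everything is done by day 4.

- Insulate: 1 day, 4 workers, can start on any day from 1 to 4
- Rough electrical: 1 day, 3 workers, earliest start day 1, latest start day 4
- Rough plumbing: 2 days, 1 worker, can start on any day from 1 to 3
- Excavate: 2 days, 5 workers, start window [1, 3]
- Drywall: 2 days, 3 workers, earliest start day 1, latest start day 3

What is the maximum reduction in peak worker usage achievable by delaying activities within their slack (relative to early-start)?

9

Early-start peak: d1:16  d2:9  d3:0  d4:0 ⇒ 16.
Leveled (Insulate@1, Rough electrical@2, Rough plumbing@2, Excavate@3, Drywall@1): d1:7  d2:7  d3:6  d4:5 ⇒ 7.
Reduction 16 − 7 = 9.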